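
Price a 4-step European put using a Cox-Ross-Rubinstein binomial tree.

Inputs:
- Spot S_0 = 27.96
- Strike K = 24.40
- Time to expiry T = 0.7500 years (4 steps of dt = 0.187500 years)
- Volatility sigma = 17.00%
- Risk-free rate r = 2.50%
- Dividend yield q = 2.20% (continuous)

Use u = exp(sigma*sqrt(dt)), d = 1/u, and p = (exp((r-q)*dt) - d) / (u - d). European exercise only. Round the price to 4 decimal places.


Answer: Price = V(0,0) = 0.3153

Derivation:
dt = T/N = 0.187500
u = exp(sigma*sqrt(dt)) = 1.076389; d = 1/u = 0.929032
p = (exp((r-q)*dt) - d) / (u - d) = 0.485424
Discount per step: exp(-r*dt) = 0.995323
Stock lattice S(k, i) with i counting down-moves:
  k=0: S(0,0) = 27.9600
  k=1: S(1,0) = 30.0958; S(1,1) = 25.9757
  k=2: S(2,0) = 32.3948; S(2,1) = 27.9600; S(2,2) = 24.1323
  k=3: S(3,0) = 34.8695; S(3,1) = 30.0958; S(3,2) = 25.9757; S(3,3) = 22.4197
  k=4: S(4,0) = 37.5331; S(4,1) = 32.3948; S(4,2) = 27.9600; S(4,3) = 24.1323; S(4,4) = 20.8286
Terminal payoffs V(N, i) = max(K - S_T, 0):
  V(4,0) = 0.000000; V(4,1) = 0.000000; V(4,2) = 0.000000; V(4,3) = 0.267714; V(4,4) = 3.571416
Backward induction: V(k, i) = exp(-r*dt) * [p * V(k+1, i) + (1-p) * V(k+1, i+1)].
  V(3,0) = exp(-r*dt) * [p*0.000000 + (1-p)*0.000000] = 0.000000
  V(3,1) = exp(-r*dt) * [p*0.000000 + (1-p)*0.000000] = 0.000000
  V(3,2) = exp(-r*dt) * [p*0.000000 + (1-p)*0.267714] = 0.137115
  V(3,3) = exp(-r*dt) * [p*0.267714 + (1-p)*3.571416] = 1.958519
  V(2,0) = exp(-r*dt) * [p*0.000000 + (1-p)*0.000000] = 0.000000
  V(2,1) = exp(-r*dt) * [p*0.000000 + (1-p)*0.137115] = 0.070226
  V(2,2) = exp(-r*dt) * [p*0.137115 + (1-p)*1.958519] = 1.069342
  V(1,0) = exp(-r*dt) * [p*0.000000 + (1-p)*0.070226] = 0.035968
  V(1,1) = exp(-r*dt) * [p*0.070226 + (1-p)*1.069342] = 0.581615
  V(0,0) = exp(-r*dt) * [p*0.035968 + (1-p)*0.581615] = 0.315264


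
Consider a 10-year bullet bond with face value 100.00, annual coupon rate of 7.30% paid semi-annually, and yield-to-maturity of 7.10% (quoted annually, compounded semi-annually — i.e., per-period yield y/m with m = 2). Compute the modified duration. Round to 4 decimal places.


Answer: Modified duration = 7.0384

Derivation:
Coupon per period c = face * coupon_rate / m = 3.650000
Periods per year m = 2; per-period yield y/m = 0.035500
Number of cashflows N = 20
Cashflows (t years, CF_t, discount factor 1/(1+y/m)^(m*t), PV):
  t = 0.5000: CF_t = 3.650000, DF = 0.965717, PV = 3.524867
  t = 1.0000: CF_t = 3.650000, DF = 0.932609, PV = 3.404024
  t = 1.5000: CF_t = 3.650000, DF = 0.900637, PV = 3.287324
  t = 2.0000: CF_t = 3.650000, DF = 0.869760, PV = 3.174625
  t = 2.5000: CF_t = 3.650000, DF = 0.839942, PV = 3.065790
  t = 3.0000: CF_t = 3.650000, DF = 0.811147, PV = 2.960685
  t = 3.5000: CF_t = 3.650000, DF = 0.783338, PV = 2.859184
  t = 4.0000: CF_t = 3.650000, DF = 0.756483, PV = 2.761163
  t = 4.5000: CF_t = 3.650000, DF = 0.730549, PV = 2.666502
  t = 5.0000: CF_t = 3.650000, DF = 0.705503, PV = 2.575087
  t = 5.5000: CF_t = 3.650000, DF = 0.681316, PV = 2.486805
  t = 6.0000: CF_t = 3.650000, DF = 0.657959, PV = 2.401550
  t = 6.5000: CF_t = 3.650000, DF = 0.635402, PV = 2.319218
  t = 7.0000: CF_t = 3.650000, DF = 0.613619, PV = 2.239708
  t = 7.5000: CF_t = 3.650000, DF = 0.592582, PV = 2.162924
  t = 8.0000: CF_t = 3.650000, DF = 0.572267, PV = 2.088773
  t = 8.5000: CF_t = 3.650000, DF = 0.552648, PV = 2.017164
  t = 9.0000: CF_t = 3.650000, DF = 0.533701, PV = 1.948009
  t = 9.5000: CF_t = 3.650000, DF = 0.515404, PV = 1.881226
  t = 10.0000: CF_t = 103.650000, DF = 0.497735, PV = 51.590204
Price P = sum_t PV_t = 101.414832
First compute Macaulay numerator sum_t t * PV_t:
  t * PV_t at t = 0.5000: 1.762434
  t * PV_t at t = 1.0000: 3.404024
  t * PV_t at t = 1.5000: 4.930987
  t * PV_t at t = 2.0000: 6.349250
  t * PV_t at t = 2.5000: 7.664474
  t * PV_t at t = 3.0000: 8.882056
  t * PV_t at t = 3.5000: 10.007145
  t * PV_t at t = 4.0000: 11.044652
  t * PV_t at t = 4.5000: 11.999260
  t * PV_t at t = 5.0000: 12.875433
  t * PV_t at t = 5.5000: 13.677427
  t * PV_t at t = 6.0000: 14.409300
  t * PV_t at t = 6.5000: 15.074915
  t * PV_t at t = 7.0000: 15.677957
  t * PV_t at t = 7.5000: 16.221932
  t * PV_t at t = 8.0000: 16.710183
  t * PV_t at t = 8.5000: 17.145890
  t * PV_t at t = 9.0000: 17.532083
  t * PV_t at t = 9.5000: 17.871644
  t * PV_t at t = 10.0000: 515.902036
Macaulay duration D = 739.143081 / 101.414832 = 7.288313
Modified duration = D / (1 + y/m) = 7.288313 / (1 + 0.035500) = 7.038449


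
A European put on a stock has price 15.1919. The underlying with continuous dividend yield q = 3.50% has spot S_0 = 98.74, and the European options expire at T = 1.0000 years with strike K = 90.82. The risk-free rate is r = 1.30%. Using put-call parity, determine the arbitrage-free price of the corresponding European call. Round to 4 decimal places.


Put-call parity: C - P = S_0 * exp(-qT) - K * exp(-rT).
S_0 * exp(-qT) = 98.7400 * 0.96560542 = 95.34387880
K * exp(-rT) = 90.8200 * 0.98708414 = 89.64698114
C = P + S*exp(-qT) - K*exp(-rT)
C = 15.1919 + 95.34387880 - 89.64698114 = 20.8888

Answer: Call price = 20.8888


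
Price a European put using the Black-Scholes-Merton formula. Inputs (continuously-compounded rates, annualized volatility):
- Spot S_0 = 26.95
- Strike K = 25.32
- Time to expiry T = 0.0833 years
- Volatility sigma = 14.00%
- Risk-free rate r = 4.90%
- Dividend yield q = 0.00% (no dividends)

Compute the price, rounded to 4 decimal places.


Answer: Price = 0.0220

Derivation:
d1 = (ln(S/K) + (r - q + 0.5*sigma^2) * T) / (sigma * sqrt(T)) = 1.66524812
d2 = d1 - sigma * sqrt(T) = 1.62484168
exp(-rT) = 0.99592662; exp(-qT) = 1.00000000
P = K * exp(-rT) * N(-d2) - S_0 * exp(-qT) * N(-d1)
N(-d1) = 0.04793163; N(-d2) = 0.05209815
P = 25.3200 * 0.99592662 * 0.05209815 - 26.9500 * 1.00000000 * 0.04793163 = 0.0220


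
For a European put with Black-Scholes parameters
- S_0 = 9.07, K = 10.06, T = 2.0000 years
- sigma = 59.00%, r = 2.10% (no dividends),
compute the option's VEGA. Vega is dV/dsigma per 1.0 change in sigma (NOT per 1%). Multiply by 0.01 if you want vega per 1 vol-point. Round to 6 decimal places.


Answer: Vega = 4.824249

Derivation:
d1 = 0.3433723706; d2 = -0.4910136312
phi(d1) = 0.3761035308; exp(-qT) = 1.0000000000; exp(-rT) = 0.9588697806
Vega = S * exp(-qT) * phi(d1) * sqrt(T) = 9.0700 * 1.0000000000 * 0.3761035308 * 1.4142135624 = 4.824249


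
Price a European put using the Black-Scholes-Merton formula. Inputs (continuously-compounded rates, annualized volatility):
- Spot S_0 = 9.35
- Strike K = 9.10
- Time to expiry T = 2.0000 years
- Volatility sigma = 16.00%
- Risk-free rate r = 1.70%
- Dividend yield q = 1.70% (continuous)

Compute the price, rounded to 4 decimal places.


Answer: Price = 0.6881

Derivation:
d1 = (ln(S/K) + (r - q + 0.5*sigma^2) * T) / (sigma * sqrt(T)) = 0.23291182
d2 = d1 - sigma * sqrt(T) = 0.00663765
exp(-rT) = 0.96657150; exp(-qT) = 0.96657150
P = K * exp(-rT) * N(-d2) - S_0 * exp(-qT) * N(-d1)
N(-d1) = 0.40791494; N(-d2) = 0.49735198
P = 9.1000 * 0.96657150 * 0.49735198 - 9.3500 * 0.96657150 * 0.40791494 = 0.6881


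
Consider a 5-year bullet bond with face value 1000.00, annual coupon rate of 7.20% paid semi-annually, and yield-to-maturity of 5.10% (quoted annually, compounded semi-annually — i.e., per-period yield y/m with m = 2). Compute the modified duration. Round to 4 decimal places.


Answer: Modified duration = 4.2149

Derivation:
Coupon per period c = face * coupon_rate / m = 36.000000
Periods per year m = 2; per-period yield y/m = 0.025500
Number of cashflows N = 10
Cashflows (t years, CF_t, discount factor 1/(1+y/m)^(m*t), PV):
  t = 0.5000: CF_t = 36.000000, DF = 0.975134, PV = 35.104827
  t = 1.0000: CF_t = 36.000000, DF = 0.950886, PV = 34.231913
  t = 1.5000: CF_t = 36.000000, DF = 0.927242, PV = 33.380705
  t = 2.0000: CF_t = 36.000000, DF = 0.904185, PV = 32.550663
  t = 2.5000: CF_t = 36.000000, DF = 0.881702, PV = 31.741261
  t = 3.0000: CF_t = 36.000000, DF = 0.859777, PV = 30.951985
  t = 3.5000: CF_t = 36.000000, DF = 0.838398, PV = 30.182336
  t = 4.0000: CF_t = 36.000000, DF = 0.817551, PV = 29.431824
  t = 4.5000: CF_t = 36.000000, DF = 0.797222, PV = 28.699975
  t = 5.0000: CF_t = 1036.000000, DF = 0.777398, PV = 805.384206
Price P = sum_t PV_t = 1091.659696
First compute Macaulay numerator sum_t t * PV_t:
  t * PV_t at t = 0.5000: 17.552413
  t * PV_t at t = 1.0000: 34.231913
  t * PV_t at t = 1.5000: 50.071058
  t * PV_t at t = 2.0000: 65.101326
  t * PV_t at t = 2.5000: 79.353153
  t * PV_t at t = 3.0000: 92.855956
  t * PV_t at t = 3.5000: 105.638176
  t * PV_t at t = 4.0000: 117.727297
  t * PV_t at t = 4.5000: 129.149887
  t * PV_t at t = 5.0000: 4026.921028
Macaulay duration D = 4718.602208 / 1091.659696 = 4.322411
Modified duration = D / (1 + y/m) = 4.322411 / (1 + 0.025500) = 4.214931


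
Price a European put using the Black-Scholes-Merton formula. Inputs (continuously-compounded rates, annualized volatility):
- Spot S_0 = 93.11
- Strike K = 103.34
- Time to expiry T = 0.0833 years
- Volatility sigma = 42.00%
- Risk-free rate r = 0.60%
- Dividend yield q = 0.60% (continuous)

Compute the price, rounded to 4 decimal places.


Answer: Price = 11.5072

Derivation:
d1 = (ln(S/K) + (r - q + 0.5*sigma^2) * T) / (sigma * sqrt(T)) = -0.79934358
d2 = d1 - sigma * sqrt(T) = -0.92056288
exp(-rT) = 0.99950032; exp(-qT) = 0.99950032
P = K * exp(-rT) * N(-d2) - S_0 * exp(-qT) * N(-d1)
N(-d1) = 0.78795439; N(-d2) = 0.82136066
P = 103.3400 * 0.99950032 * 0.82136066 - 93.1100 * 0.99950032 * 0.78795439 = 11.5072


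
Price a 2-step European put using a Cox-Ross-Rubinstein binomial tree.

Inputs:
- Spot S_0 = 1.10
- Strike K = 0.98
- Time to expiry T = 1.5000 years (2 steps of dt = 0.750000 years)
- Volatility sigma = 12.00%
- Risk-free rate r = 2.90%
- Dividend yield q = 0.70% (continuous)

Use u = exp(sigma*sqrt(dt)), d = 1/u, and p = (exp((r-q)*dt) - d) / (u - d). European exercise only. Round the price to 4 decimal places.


dt = T/N = 0.750000
u = exp(sigma*sqrt(dt)) = 1.109515; d = 1/u = 0.901295
p = (exp((r-q)*dt) - d) / (u - d) = 0.553943
Discount per step: exp(-r*dt) = 0.978485
Stock lattice S(k, i) with i counting down-moves:
  k=0: S(0,0) = 1.1000
  k=1: S(1,0) = 1.2205; S(1,1) = 0.9914
  k=2: S(2,0) = 1.3541; S(2,1) = 1.1000; S(2,2) = 0.8936
Terminal payoffs V(N, i) = max(K - S_T, 0):
  V(2,0) = 0.000000; V(2,1) = 0.000000; V(2,2) = 0.086435
Backward induction: V(k, i) = exp(-r*dt) * [p * V(k+1, i) + (1-p) * V(k+1, i+1)].
  V(1,0) = exp(-r*dt) * [p*0.000000 + (1-p)*0.000000] = 0.000000
  V(1,1) = exp(-r*dt) * [p*0.000000 + (1-p)*0.086435] = 0.037725
  V(0,0) = exp(-r*dt) * [p*0.000000 + (1-p)*0.037725] = 0.016466

Answer: Price = V(0,0) = 0.0165


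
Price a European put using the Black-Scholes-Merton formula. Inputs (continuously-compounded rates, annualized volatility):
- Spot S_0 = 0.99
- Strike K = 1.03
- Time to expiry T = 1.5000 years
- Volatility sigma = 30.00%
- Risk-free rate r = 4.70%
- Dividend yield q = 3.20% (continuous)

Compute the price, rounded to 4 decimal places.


d1 = (ln(S/K) + (r - q + 0.5*sigma^2) * T) / (sigma * sqrt(T)) = 0.13714655
d2 = d1 - sigma * sqrt(T) = -0.23027691
exp(-rT) = 0.93192774; exp(-qT) = 0.95313379
P = K * exp(-rT) * N(-d2) - S_0 * exp(-qT) * N(-d1)
N(-d1) = 0.44545748; N(-d2) = 0.59106170
P = 1.0300 * 0.93192774 * 0.59106170 - 0.9900 * 0.95313379 * 0.44545748 = 0.1470

Answer: Price = 0.1470


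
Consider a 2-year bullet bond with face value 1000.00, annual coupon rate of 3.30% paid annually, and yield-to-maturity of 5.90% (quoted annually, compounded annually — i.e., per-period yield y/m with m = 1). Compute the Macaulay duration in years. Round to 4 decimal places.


Coupon per period c = face * coupon_rate / m = 33.000000
Periods per year m = 1; per-period yield y/m = 0.059000
Number of cashflows N = 2
Cashflows (t years, CF_t, discount factor 1/(1+y/m)^(m*t), PV):
  t = 1.0000: CF_t = 33.000000, DF = 0.944287, PV = 31.161473
  t = 2.0000: CF_t = 1033.000000, DF = 0.891678, PV = 921.103434
Price P = sum_t PV_t = 952.264907
Macaulay numerator sum_t t * PV_t:
  t * PV_t at t = 1.0000: 31.161473
  t * PV_t at t = 2.0000: 1842.206868
Macaulay duration D = (sum_t t * PV_t) / P = 1873.368341 / 952.264907 = 1.967276

Answer: Macaulay duration = 1.9673 years


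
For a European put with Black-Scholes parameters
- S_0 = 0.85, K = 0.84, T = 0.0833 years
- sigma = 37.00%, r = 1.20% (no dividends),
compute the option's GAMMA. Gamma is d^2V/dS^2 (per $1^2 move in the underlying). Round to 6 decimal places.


Answer: Gamma = 4.329368

Derivation:
d1 = 0.1735763103; d2 = 0.0667878745
phi(d1) = 0.3929775077; exp(-qT) = 1.0000000000; exp(-rT) = 0.9990008994
Gamma = exp(-qT) * phi(d1) / (S * sigma * sqrt(T)) = 1.0000000000 * 0.3929775077 / (0.8500 * 0.3700 * 0.2886173938) = 4.329368


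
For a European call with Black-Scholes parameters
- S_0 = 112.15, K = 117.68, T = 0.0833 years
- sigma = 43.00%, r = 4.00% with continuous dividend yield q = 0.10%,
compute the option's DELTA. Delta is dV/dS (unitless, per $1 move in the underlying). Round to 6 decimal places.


d1 = -0.2996002314; d2 = -0.4237057107
phi(d1) = 0.3814335278; exp(-qT) = 0.9999167035; exp(-rT) = 0.9966735450
N(d1) = 0.3822410538
Delta = exp(-qT) * N(d1) = 0.9999167035 * 0.3822410538 = 0.382209

Answer: Delta = 0.382209


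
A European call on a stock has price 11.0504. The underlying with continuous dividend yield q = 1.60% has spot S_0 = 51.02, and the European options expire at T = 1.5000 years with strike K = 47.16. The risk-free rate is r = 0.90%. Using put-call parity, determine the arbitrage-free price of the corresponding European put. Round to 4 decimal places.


Answer: Put price = 7.7679

Derivation:
Put-call parity: C - P = S_0 * exp(-qT) - K * exp(-rT).
S_0 * exp(-qT) = 51.0200 * 0.97628571 = 49.81009691
K * exp(-rT) = 47.1600 * 0.98659072 = 46.52761818
P = C - S*exp(-qT) + K*exp(-rT)
P = 11.0504 - 49.81009691 + 46.52761818 = 7.7679


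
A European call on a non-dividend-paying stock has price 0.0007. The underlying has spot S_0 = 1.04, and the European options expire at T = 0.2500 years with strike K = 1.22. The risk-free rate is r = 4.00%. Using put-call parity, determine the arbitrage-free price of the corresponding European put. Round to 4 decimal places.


Put-call parity: C - P = S_0 * exp(-qT) - K * exp(-rT).
S_0 * exp(-qT) = 1.0400 * 1.00000000 = 1.04000000
K * exp(-rT) = 1.2200 * 0.99004983 = 1.20786080
P = C - S*exp(-qT) + K*exp(-rT)
P = 0.0007 - 1.04000000 + 1.20786080 = 0.1686

Answer: Put price = 0.1686


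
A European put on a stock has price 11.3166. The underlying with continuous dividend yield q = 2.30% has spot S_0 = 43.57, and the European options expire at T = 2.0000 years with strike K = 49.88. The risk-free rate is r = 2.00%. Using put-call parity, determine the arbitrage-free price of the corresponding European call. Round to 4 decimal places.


Put-call parity: C - P = S_0 * exp(-qT) - K * exp(-rT).
S_0 * exp(-qT) = 43.5700 * 0.95504196 = 41.61117829
K * exp(-rT) = 49.8800 * 0.96078944 = 47.92417722
C = P + S*exp(-qT) - K*exp(-rT)
C = 11.3166 + 41.61117829 - 47.92417722 = 5.0036

Answer: Call price = 5.0036


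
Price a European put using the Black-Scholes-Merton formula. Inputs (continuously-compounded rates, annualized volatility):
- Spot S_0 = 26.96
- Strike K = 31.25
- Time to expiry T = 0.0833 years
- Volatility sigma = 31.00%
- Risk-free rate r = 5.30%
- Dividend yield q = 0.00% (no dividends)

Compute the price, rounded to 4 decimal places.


Answer: Price = 4.2124

Derivation:
d1 = (ln(S/K) + (r - q + 0.5*sigma^2) * T) / (sigma * sqrt(T)) = -1.55633686
d2 = d1 - sigma * sqrt(T) = -1.64580825
exp(-rT) = 0.99559483; exp(-qT) = 1.00000000
P = K * exp(-rT) * N(-d2) - S_0 * exp(-qT) * N(-d1)
N(-d1) = 0.94018599; N(-d2) = 0.95009838
P = 31.2500 * 0.99559483 * 0.95009838 - 26.9600 * 1.00000000 * 0.94018599 = 4.2124


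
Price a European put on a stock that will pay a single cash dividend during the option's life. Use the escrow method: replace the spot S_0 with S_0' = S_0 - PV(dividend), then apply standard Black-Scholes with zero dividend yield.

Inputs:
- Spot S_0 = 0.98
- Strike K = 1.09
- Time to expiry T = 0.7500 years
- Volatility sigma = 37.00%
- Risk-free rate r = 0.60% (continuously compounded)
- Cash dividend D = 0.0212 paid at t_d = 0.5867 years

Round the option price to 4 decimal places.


Answer: Price = 0.2027

Derivation:
PV(D) = D * exp(-r * t_d) = 0.0212 * 0.99648599 = 0.02112550
S_0' = S_0 - PV(D) = 0.9800 - 0.02112550 = 0.95887450
d1 = (ln(S_0'/K) + (r + sigma^2/2)*T) / (sigma*sqrt(T)) = -0.22574482
d2 = d1 - sigma*sqrt(T) = -0.54617422
exp(-rT) = 0.99551011
N(-d1) = 0.58930005; N(-d2) = 0.70752691
P = K * exp(-rT) * N(-d2) - S_0' * N(-d1) = 1.0900 * 0.99551011 * 0.70752691 - 0.95887450 * 0.58930005 = 0.2027


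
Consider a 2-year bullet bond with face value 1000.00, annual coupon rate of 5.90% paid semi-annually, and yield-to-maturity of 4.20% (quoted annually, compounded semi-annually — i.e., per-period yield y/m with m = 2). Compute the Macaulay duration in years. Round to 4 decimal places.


Answer: Macaulay duration = 1.9172 years

Derivation:
Coupon per period c = face * coupon_rate / m = 29.500000
Periods per year m = 2; per-period yield y/m = 0.021000
Number of cashflows N = 4
Cashflows (t years, CF_t, discount factor 1/(1+y/m)^(m*t), PV):
  t = 0.5000: CF_t = 29.500000, DF = 0.979432, PV = 28.893242
  t = 1.0000: CF_t = 29.500000, DF = 0.959287, PV = 28.298964
  t = 1.5000: CF_t = 29.500000, DF = 0.939556, PV = 27.716909
  t = 2.0000: CF_t = 1029.500000, DF = 0.920231, PV = 947.378190
Price P = sum_t PV_t = 1032.287305
Macaulay numerator sum_t t * PV_t:
  t * PV_t at t = 0.5000: 14.446621
  t * PV_t at t = 1.0000: 28.298964
  t * PV_t at t = 1.5000: 41.575363
  t * PV_t at t = 2.0000: 1894.756381
Macaulay duration D = (sum_t t * PV_t) / P = 1979.077328 / 1032.287305 = 1.917177


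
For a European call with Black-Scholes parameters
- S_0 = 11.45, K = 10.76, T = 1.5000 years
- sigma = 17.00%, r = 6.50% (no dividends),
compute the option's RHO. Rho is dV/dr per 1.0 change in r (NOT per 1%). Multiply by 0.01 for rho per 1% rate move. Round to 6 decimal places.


d1 = 0.8709097155; d2 = 0.6627030873
phi(d1) = 0.2730281435; exp(-qT) = 1.0000000000; exp(-rT) = 0.9071023416
N(d2) = 0.7462396339
Rho = K*T*exp(-rT)*N(d2) = 10.7600 * 1.5000 * 0.9071023416 * 0.7462396339 = 10.925420

Answer: Rho = 10.925420


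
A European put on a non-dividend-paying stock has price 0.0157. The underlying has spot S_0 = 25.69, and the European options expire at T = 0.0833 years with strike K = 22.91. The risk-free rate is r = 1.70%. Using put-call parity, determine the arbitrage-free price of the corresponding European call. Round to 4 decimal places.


Put-call parity: C - P = S_0 * exp(-qT) - K * exp(-rT).
S_0 * exp(-qT) = 25.6900 * 1.00000000 = 25.69000000
K * exp(-rT) = 22.9100 * 0.99858490 = 22.87758011
C = P + S*exp(-qT) - K*exp(-rT)
C = 0.0157 + 25.69000000 - 22.87758011 = 2.8281

Answer: Call price = 2.8281


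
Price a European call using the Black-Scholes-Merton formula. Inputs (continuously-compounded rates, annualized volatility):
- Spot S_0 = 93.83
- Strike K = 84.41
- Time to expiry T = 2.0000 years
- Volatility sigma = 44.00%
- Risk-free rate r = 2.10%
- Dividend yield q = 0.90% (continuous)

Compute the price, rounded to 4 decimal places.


Answer: Price = 27.1951

Derivation:
d1 = (ln(S/K) + (r - q + 0.5*sigma^2) * T) / (sigma * sqrt(T)) = 0.51972149
d2 = d1 - sigma * sqrt(T) = -0.10253248
exp(-rT) = 0.95886978; exp(-qT) = 0.98216103
C = S_0 * exp(-qT) * N(d1) - K * exp(-rT) * N(d2)
N(d1) = 0.69837115; N(d2) = 0.45916702
C = 93.8300 * 0.98216103 * 0.69837115 - 84.4100 * 0.95886978 * 0.45916702 = 27.1951


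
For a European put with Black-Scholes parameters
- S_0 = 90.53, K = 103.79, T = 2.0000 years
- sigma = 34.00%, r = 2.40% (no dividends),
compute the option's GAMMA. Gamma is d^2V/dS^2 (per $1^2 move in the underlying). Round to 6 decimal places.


d1 = 0.0559688754; d2 = -0.4248637358
phi(d1) = 0.3983179231; exp(-qT) = 1.0000000000; exp(-rT) = 0.9531337871
Gamma = exp(-qT) * phi(d1) / (S * sigma * sqrt(T)) = 1.0000000000 * 0.3983179231 / (90.5300 * 0.3400 * 1.4142135624) = 0.009150

Answer: Gamma = 0.009150


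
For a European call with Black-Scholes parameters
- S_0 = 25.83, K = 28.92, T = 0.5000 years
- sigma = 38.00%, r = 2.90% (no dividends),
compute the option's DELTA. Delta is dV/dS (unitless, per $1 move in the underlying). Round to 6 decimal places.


d1 = -0.2322168077; d2 = -0.5009173845
phi(d1) = 0.3883295842; exp(-qT) = 1.0000000000; exp(-rT) = 0.9856046187
N(d1) = 0.4081848119
Delta = exp(-qT) * N(d1) = 1.0000000000 * 0.4081848119 = 0.408185

Answer: Delta = 0.408185


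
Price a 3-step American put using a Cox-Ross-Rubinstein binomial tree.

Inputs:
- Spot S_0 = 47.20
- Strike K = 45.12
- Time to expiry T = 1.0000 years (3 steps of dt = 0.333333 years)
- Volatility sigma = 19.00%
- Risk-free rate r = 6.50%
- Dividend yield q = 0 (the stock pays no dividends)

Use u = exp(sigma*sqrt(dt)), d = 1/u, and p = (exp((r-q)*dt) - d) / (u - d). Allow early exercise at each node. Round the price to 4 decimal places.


Answer: Price = V(0,0) = 1.8189

Derivation:
dt = T/N = 0.333333
u = exp(sigma*sqrt(dt)) = 1.115939; d = 1/u = 0.896106
p = (exp((r-q)*dt) - d) / (u - d) = 0.572238
Discount per step: exp(-r*dt) = 0.978566
Stock lattice S(k, i) with i counting down-moves:
  k=0: S(0,0) = 47.2000
  k=1: S(1,0) = 52.6723; S(1,1) = 42.2962
  k=2: S(2,0) = 58.7791; S(2,1) = 47.2000; S(2,2) = 37.9019
  k=3: S(3,0) = 65.5940; S(3,1) = 52.6723; S(3,2) = 42.2962; S(3,3) = 33.9641
Terminal payoffs V(N, i) = max(K - S_T, 0):
  V(3,0) = 0.000000; V(3,1) = 0.000000; V(3,2) = 2.823796; V(3,3) = 11.155895
Backward induction: V(k, i) = exp(-r*dt) * [p * V(k+1, i) + (1-p) * V(k+1, i+1)]; then take max(V_cont, immediate exercise) for American.
  V(2,0) = exp(-r*dt) * [p*0.000000 + (1-p)*0.000000] = 0.000000; exercise = 0.000000; V(2,0) = max -> 0.000000
  V(2,1) = exp(-r*dt) * [p*0.000000 + (1-p)*2.823796] = 1.182022; exercise = 0.000000; V(2,1) = max -> 1.182022
  V(2,2) = exp(-r*dt) * [p*2.823796 + (1-p)*11.155895] = 6.251032; exercise = 7.218117; V(2,2) = max -> 7.218117
  V(1,0) = exp(-r*dt) * [p*0.000000 + (1-p)*1.182022] = 0.494786; exercise = 0.000000; V(1,0) = max -> 0.494786
  V(1,1) = exp(-r*dt) * [p*1.182022 + (1-p)*7.218117] = 3.683355; exercise = 2.823796; V(1,1) = max -> 3.683355
  V(0,0) = exp(-r*dt) * [p*0.494786 + (1-p)*3.683355] = 1.818895; exercise = 0.000000; V(0,0) = max -> 1.818895


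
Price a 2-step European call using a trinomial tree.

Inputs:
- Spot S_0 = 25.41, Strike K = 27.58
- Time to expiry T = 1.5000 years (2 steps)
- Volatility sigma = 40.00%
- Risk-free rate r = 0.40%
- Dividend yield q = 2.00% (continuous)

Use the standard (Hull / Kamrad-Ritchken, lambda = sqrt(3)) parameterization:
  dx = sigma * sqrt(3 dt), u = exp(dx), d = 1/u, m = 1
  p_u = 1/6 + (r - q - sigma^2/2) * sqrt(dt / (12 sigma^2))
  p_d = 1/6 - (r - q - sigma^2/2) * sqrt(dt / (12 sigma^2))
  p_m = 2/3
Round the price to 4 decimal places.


Answer: Price = V(0,0) = 3.2887

Derivation:
dt = T/N = 0.750000; dx = sigma*sqrt(3*dt) = 0.600000
u = exp(dx) = 1.822119; d = 1/u = 0.548812
p_u = 0.106667, p_m = 0.666667, p_d = 0.226667
Discount per step: exp(-r*dt) = 0.997004
Stock lattice S(k, j) with j the centered position index:
  k=0: S(0,+0) = 25.4100
  k=1: S(1,-1) = 13.9453; S(1,+0) = 25.4100; S(1,+1) = 46.3000
  k=2: S(2,-2) = 7.6533; S(2,-1) = 13.9453; S(2,+0) = 25.4100; S(2,+1) = 46.3000; S(2,+2) = 84.3642
Terminal payoffs V(N, j) = max(S_T - K, 0):
  V(2,-2) = 0.000000; V(2,-1) = 0.000000; V(2,+0) = 0.000000; V(2,+1) = 18.720039; V(2,+2) = 56.784171
Backward induction: V(k, j) = exp(-r*dt) * [p_u * V(k+1, j+1) + p_m * V(k+1, j) + p_d * V(k+1, j-1)]
  V(1,-1) = exp(-r*dt) * [p_u*0.000000 + p_m*0.000000 + p_d*0.000000] = 0.000000
  V(1,+0) = exp(-r*dt) * [p_u*18.720039 + p_m*0.000000 + p_d*0.000000] = 1.990823
  V(1,+1) = exp(-r*dt) * [p_u*56.784171 + p_m*18.720039 + p_d*0.000000] = 18.481476
  V(0,+0) = exp(-r*dt) * [p_u*18.481476 + p_m*1.990823 + p_d*0.000000] = 3.288692


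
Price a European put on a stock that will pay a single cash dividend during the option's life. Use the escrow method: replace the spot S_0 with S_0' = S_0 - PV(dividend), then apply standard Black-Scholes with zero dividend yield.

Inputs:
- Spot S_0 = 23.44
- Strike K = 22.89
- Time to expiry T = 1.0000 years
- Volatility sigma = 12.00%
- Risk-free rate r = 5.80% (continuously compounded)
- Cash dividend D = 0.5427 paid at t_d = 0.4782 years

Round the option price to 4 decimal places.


Answer: Price = 0.5347

Derivation:
PV(D) = D * exp(-r * t_d) = 0.5427 * 0.97264550 = 0.52785471
S_0' = S_0 - PV(D) = 23.4400 - 0.52785471 = 22.91214529
d1 = (ln(S_0'/K) + (r + sigma^2/2)*T) / (sigma*sqrt(T)) = 0.55139165
d2 = d1 - sigma*sqrt(T) = 0.43139165
exp(-rT) = 0.94364995
N(-d1) = 0.29068261; N(-d2) = 0.33309181
P = K * exp(-rT) * N(-d2) - S_0' * N(-d1) = 22.8900 * 0.94364995 * 0.33309181 - 22.91214529 * 0.29068261 = 0.5347


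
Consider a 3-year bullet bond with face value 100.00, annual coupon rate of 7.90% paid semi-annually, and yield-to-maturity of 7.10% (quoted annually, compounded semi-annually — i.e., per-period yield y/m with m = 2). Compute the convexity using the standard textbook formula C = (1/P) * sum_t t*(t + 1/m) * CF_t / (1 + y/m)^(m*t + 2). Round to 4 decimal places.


Coupon per period c = face * coupon_rate / m = 3.950000
Periods per year m = 2; per-period yield y/m = 0.035500
Number of cashflows N = 6
Cashflows (t years, CF_t, discount factor 1/(1+y/m)^(m*t), PV):
  t = 0.5000: CF_t = 3.950000, DF = 0.965717, PV = 3.814582
  t = 1.0000: CF_t = 3.950000, DF = 0.932609, PV = 3.683807
  t = 1.5000: CF_t = 3.950000, DF = 0.900637, PV = 3.557515
  t = 2.0000: CF_t = 3.950000, DF = 0.869760, PV = 3.435553
  t = 2.5000: CF_t = 3.950000, DF = 0.839942, PV = 3.317772
  t = 3.0000: CF_t = 103.950000, DF = 0.811147, PV = 84.318695
Price P = sum_t PV_t = 102.127925
Convexity numerator sum_t t*(t + 1/m) * CF_t / (1+y/m)^(m*t + 2):
  t = 0.5000: term = 1.778758
  t = 1.0000: term = 5.153330
  t = 1.5000: term = 9.953317
  t = 2.0000: term = 16.020146
  t = 2.5000: term = 23.206393
  t = 3.0000: term = 825.682285
Convexity = (1/P) * sum = 881.794229 / 102.127925 = 8.634213

Answer: Convexity = 8.6342


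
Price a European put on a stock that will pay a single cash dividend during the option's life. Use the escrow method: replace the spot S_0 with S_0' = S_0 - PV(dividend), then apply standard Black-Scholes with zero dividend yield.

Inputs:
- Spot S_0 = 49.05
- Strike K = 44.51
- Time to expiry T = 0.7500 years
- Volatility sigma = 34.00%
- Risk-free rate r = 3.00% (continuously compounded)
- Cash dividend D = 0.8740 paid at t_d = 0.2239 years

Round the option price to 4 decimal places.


PV(D) = D * exp(-r * t_d) = 0.8740 * 0.99330551 = 0.86814901
S_0' = S_0 - PV(D) = 49.0500 - 0.86814901 = 48.18185099
d1 = (ln(S_0'/K) + (r + sigma^2/2)*T) / (sigma*sqrt(T)) = 0.49284837
d2 = d1 - sigma*sqrt(T) = 0.19839973
exp(-rT) = 0.97775124
N(-d1) = 0.31105986; N(-d2) = 0.42136616
P = K * exp(-rT) * N(-d2) - S_0' * N(-d1) = 44.5100 * 0.97775124 * 0.42136616 - 48.18185099 * 0.31105986 = 3.3503

Answer: Price = 3.3503


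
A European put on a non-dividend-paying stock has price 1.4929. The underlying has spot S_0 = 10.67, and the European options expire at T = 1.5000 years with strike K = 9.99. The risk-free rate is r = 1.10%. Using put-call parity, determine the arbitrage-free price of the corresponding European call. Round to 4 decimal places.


Answer: Call price = 2.3364

Derivation:
Put-call parity: C - P = S_0 * exp(-qT) - K * exp(-rT).
S_0 * exp(-qT) = 10.6700 * 1.00000000 = 10.67000000
K * exp(-rT) = 9.9900 * 0.98363538 = 9.82651744
C = P + S*exp(-qT) - K*exp(-rT)
C = 1.4929 + 10.67000000 - 9.82651744 = 2.3364


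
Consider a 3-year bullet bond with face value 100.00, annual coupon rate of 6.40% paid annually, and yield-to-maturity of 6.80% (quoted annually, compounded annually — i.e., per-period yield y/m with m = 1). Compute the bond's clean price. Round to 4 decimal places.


Coupon per period c = face * coupon_rate / m = 6.400000
Periods per year m = 1; per-period yield y/m = 0.068000
Number of cashflows N = 3
Cashflows (t years, CF_t, discount factor 1/(1+y/m)^(m*t), PV):
  t = 1.0000: CF_t = 6.400000, DF = 0.936330, PV = 5.992509
  t = 2.0000: CF_t = 6.400000, DF = 0.876713, PV = 5.610964
  t = 3.0000: CF_t = 106.400000, DF = 0.820892, PV = 87.342953
Price P = sum_t PV_t = 98.946426

Answer: Price = 98.9464


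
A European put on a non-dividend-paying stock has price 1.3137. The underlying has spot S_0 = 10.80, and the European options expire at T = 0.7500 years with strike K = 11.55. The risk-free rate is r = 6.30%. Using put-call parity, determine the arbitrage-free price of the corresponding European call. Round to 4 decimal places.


Answer: Call price = 1.0967

Derivation:
Put-call parity: C - P = S_0 * exp(-qT) - K * exp(-rT).
S_0 * exp(-qT) = 10.8000 * 1.00000000 = 10.80000000
K * exp(-rT) = 11.5500 * 0.95384891 = 11.01695486
C = P + S*exp(-qT) - K*exp(-rT)
C = 1.3137 + 10.80000000 - 11.01695486 = 1.0967


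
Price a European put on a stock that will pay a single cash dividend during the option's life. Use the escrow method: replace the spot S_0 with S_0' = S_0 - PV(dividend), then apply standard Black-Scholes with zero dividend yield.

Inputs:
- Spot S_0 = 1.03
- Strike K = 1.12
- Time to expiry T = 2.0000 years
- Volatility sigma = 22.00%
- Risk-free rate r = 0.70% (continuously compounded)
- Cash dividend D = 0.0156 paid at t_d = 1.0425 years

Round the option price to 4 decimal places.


Answer: Price = 0.1807

Derivation:
PV(D) = D * exp(-r * t_d) = 0.0156 * 0.99272906 = 0.01548657
S_0' = S_0 - PV(D) = 1.0300 - 0.01548657 = 1.01451343
d1 = (ln(S_0'/K) + (r + sigma^2/2)*T) / (sigma*sqrt(T)) = -0.11737834
d2 = d1 - sigma*sqrt(T) = -0.42850533
exp(-rT) = 0.98609754
N(-d1) = 0.54671988; N(-d2) = 0.66585837
P = K * exp(-rT) * N(-d2) - S_0' * N(-d1) = 1.1200 * 0.98609754 * 0.66585837 - 1.01451343 * 0.54671988 = 0.1807


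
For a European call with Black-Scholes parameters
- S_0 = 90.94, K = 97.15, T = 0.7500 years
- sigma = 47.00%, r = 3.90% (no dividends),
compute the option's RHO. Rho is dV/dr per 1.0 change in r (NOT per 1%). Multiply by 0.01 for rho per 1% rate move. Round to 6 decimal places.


d1 = 0.1130900749; d2 = -0.2939418648
phi(d1) = 0.3963993106; exp(-qT) = 1.0000000000; exp(-rT) = 0.9711736407
N(d2) = 0.3844011635
Rho = K*T*exp(-rT)*N(d2) = 97.1500 * 0.7500 * 0.9711736407 * 0.3844011635 = 27.201049

Answer: Rho = 27.201049


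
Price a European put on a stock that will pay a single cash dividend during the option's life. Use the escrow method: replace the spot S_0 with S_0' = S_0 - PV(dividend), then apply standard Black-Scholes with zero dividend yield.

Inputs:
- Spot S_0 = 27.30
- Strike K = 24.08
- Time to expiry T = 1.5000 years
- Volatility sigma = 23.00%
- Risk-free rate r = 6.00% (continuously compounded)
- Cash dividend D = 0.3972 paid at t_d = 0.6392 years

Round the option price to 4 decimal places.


PV(D) = D * exp(-r * t_d) = 0.3972 * 0.96237413 = 0.38225500
S_0' = S_0 - PV(D) = 27.3000 - 0.38225500 = 26.91774500
d1 = (ln(S_0'/K) + (r + sigma^2/2)*T) / (sigma*sqrt(T)) = 0.85582727
d2 = d1 - sigma*sqrt(T) = 0.57413595
exp(-rT) = 0.91393119
N(-d1) = 0.19604666; N(-d2) = 0.28293790
P = K * exp(-rT) * N(-d2) - S_0' * N(-d1) = 24.0800 * 0.91393119 * 0.28293790 - 26.91774500 * 0.19604666 = 0.9496

Answer: Price = 0.9496


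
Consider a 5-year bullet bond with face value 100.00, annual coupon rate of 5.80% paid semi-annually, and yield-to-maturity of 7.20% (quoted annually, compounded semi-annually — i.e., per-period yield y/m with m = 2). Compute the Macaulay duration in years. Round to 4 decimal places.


Answer: Macaulay duration = 4.3898 years

Derivation:
Coupon per period c = face * coupon_rate / m = 2.900000
Periods per year m = 2; per-period yield y/m = 0.036000
Number of cashflows N = 10
Cashflows (t years, CF_t, discount factor 1/(1+y/m)^(m*t), PV):
  t = 0.5000: CF_t = 2.900000, DF = 0.965251, PV = 2.799228
  t = 1.0000: CF_t = 2.900000, DF = 0.931709, PV = 2.701957
  t = 1.5000: CF_t = 2.900000, DF = 0.899333, PV = 2.608067
  t = 2.0000: CF_t = 2.900000, DF = 0.868082, PV = 2.517439
  t = 2.5000: CF_t = 2.900000, DF = 0.837917, PV = 2.429961
  t = 3.0000: CF_t = 2.900000, DF = 0.808801, PV = 2.345522
  t = 3.5000: CF_t = 2.900000, DF = 0.780696, PV = 2.264017
  t = 4.0000: CF_t = 2.900000, DF = 0.753567, PV = 2.185345
  t = 4.5000: CF_t = 2.900000, DF = 0.727381, PV = 2.109406
  t = 5.0000: CF_t = 102.900000, DF = 0.702106, PV = 72.246668
Price P = sum_t PV_t = 94.207609
Macaulay numerator sum_t t * PV_t:
  t * PV_t at t = 0.5000: 1.399614
  t * PV_t at t = 1.0000: 2.701957
  t * PV_t at t = 1.5000: 3.912100
  t * PV_t at t = 2.0000: 5.034878
  t * PV_t at t = 2.5000: 6.074901
  t * PV_t at t = 3.0000: 7.036565
  t * PV_t at t = 3.5000: 7.924060
  t * PV_t at t = 4.0000: 8.741379
  t * PV_t at t = 4.5000: 9.492327
  t * PV_t at t = 5.0000: 361.233339
Macaulay duration D = (sum_t t * PV_t) / P = 413.551121 / 94.207609 = 4.389785


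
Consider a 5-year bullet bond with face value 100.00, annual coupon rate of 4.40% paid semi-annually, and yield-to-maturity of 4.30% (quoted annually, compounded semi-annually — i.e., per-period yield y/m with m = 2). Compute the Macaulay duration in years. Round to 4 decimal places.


Coupon per period c = face * coupon_rate / m = 2.200000
Periods per year m = 2; per-period yield y/m = 0.021500
Number of cashflows N = 10
Cashflows (t years, CF_t, discount factor 1/(1+y/m)^(m*t), PV):
  t = 0.5000: CF_t = 2.200000, DF = 0.978953, PV = 2.153696
  t = 1.0000: CF_t = 2.200000, DF = 0.958348, PV = 2.108366
  t = 1.5000: CF_t = 2.200000, DF = 0.938177, PV = 2.063990
  t = 2.0000: CF_t = 2.200000, DF = 0.918431, PV = 2.020548
  t = 2.5000: CF_t = 2.200000, DF = 0.899100, PV = 1.978021
  t = 3.0000: CF_t = 2.200000, DF = 0.880177, PV = 1.936388
  t = 3.5000: CF_t = 2.200000, DF = 0.861651, PV = 1.895632
  t = 4.0000: CF_t = 2.200000, DF = 0.843515, PV = 1.855734
  t = 4.5000: CF_t = 2.200000, DF = 0.825762, PV = 1.816675
  t = 5.0000: CF_t = 102.200000, DF = 0.808381, PV = 82.616575
Price P = sum_t PV_t = 100.445625
Macaulay numerator sum_t t * PV_t:
  t * PV_t at t = 0.5000: 1.076848
  t * PV_t at t = 1.0000: 2.108366
  t * PV_t at t = 1.5000: 3.095985
  t * PV_t at t = 2.0000: 4.041096
  t * PV_t at t = 2.5000: 4.945052
  t * PV_t at t = 3.0000: 5.809165
  t * PV_t at t = 3.5000: 6.634713
  t * PV_t at t = 4.0000: 7.422936
  t * PV_t at t = 4.5000: 8.175039
  t * PV_t at t = 5.0000: 413.082874
Macaulay duration D = (sum_t t * PV_t) / P = 456.392074 / 100.445625 = 4.543673

Answer: Macaulay duration = 4.5437 years


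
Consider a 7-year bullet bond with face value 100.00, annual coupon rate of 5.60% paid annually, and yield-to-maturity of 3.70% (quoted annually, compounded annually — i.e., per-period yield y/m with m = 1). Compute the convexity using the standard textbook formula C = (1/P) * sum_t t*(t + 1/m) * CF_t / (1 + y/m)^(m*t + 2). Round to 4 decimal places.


Coupon per period c = face * coupon_rate / m = 5.600000
Periods per year m = 1; per-period yield y/m = 0.037000
Number of cashflows N = 7
Cashflows (t years, CF_t, discount factor 1/(1+y/m)^(m*t), PV):
  t = 1.0000: CF_t = 5.600000, DF = 0.964320, PV = 5.400193
  t = 2.0000: CF_t = 5.600000, DF = 0.929913, PV = 5.207515
  t = 3.0000: CF_t = 5.600000, DF = 0.896734, PV = 5.021711
  t = 4.0000: CF_t = 5.600000, DF = 0.864739, PV = 4.842538
  t = 5.0000: CF_t = 5.600000, DF = 0.833885, PV = 4.669757
  t = 6.0000: CF_t = 5.600000, DF = 0.804132, PV = 4.503140
  t = 7.0000: CF_t = 105.600000, DF = 0.775441, PV = 81.886559
Price P = sum_t PV_t = 111.531413
Convexity numerator sum_t t*(t + 1/m) * CF_t / (1+y/m)^(m*t + 2):
  t = 1.0000: term = 10.043423
  t = 2.0000: term = 29.055226
  t = 3.0000: term = 56.037079
  t = 4.0000: term = 90.062808
  t = 5.0000: term = 130.274072
  t = 6.0000: term = 175.876278
  t = 7.0000: term = 4264.254709
Convexity = (1/P) * sum = 4755.603595 / 111.531413 = 42.639141

Answer: Convexity = 42.6391


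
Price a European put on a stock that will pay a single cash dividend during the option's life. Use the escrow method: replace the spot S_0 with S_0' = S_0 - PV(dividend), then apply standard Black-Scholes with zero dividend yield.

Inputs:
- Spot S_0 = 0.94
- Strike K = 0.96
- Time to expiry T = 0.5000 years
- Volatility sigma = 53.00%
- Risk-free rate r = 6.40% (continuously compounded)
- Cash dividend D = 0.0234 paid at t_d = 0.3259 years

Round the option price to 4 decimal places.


Answer: Price = 0.1437

Derivation:
PV(D) = D * exp(-r * t_d) = 0.0234 * 0.97935842 = 0.02291699
S_0' = S_0 - PV(D) = 0.9400 - 0.02291699 = 0.91708301
d1 = (ln(S_0'/K) + (r + sigma^2/2)*T) / (sigma*sqrt(T)) = 0.15073305
d2 = d1 - sigma*sqrt(T) = -0.22403355
exp(-rT) = 0.96850658
N(-d1) = 0.44009315; N(-d2) = 0.58863440
P = K * exp(-rT) * N(-d2) - S_0' * N(-d1) = 0.9600 * 0.96850658 * 0.58863440 - 0.91708301 * 0.44009315 = 0.1437


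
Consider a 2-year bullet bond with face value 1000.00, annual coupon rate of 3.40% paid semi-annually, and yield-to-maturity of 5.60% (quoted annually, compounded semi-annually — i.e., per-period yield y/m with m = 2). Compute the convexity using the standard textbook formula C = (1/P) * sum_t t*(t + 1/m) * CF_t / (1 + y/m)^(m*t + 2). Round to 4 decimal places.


Answer: Convexity = 4.5715

Derivation:
Coupon per period c = face * coupon_rate / m = 17.000000
Periods per year m = 2; per-period yield y/m = 0.028000
Number of cashflows N = 4
Cashflows (t years, CF_t, discount factor 1/(1+y/m)^(m*t), PV):
  t = 0.5000: CF_t = 17.000000, DF = 0.972763, PV = 16.536965
  t = 1.0000: CF_t = 17.000000, DF = 0.946267, PV = 16.086542
  t = 1.5000: CF_t = 17.000000, DF = 0.920493, PV = 15.648387
  t = 2.0000: CF_t = 1017.000000, DF = 0.895422, PV = 910.643714
Price P = sum_t PV_t = 958.915608
Convexity numerator sum_t t*(t + 1/m) * CF_t / (1+y/m)^(m*t + 2):
  t = 0.5000: term = 7.824193
  t = 1.0000: term = 22.833249
  t = 1.5000: term = 44.422664
  t = 2.0000: term = 4308.561231
Convexity = (1/P) * sum = 4383.641338 / 958.915608 = 4.571457


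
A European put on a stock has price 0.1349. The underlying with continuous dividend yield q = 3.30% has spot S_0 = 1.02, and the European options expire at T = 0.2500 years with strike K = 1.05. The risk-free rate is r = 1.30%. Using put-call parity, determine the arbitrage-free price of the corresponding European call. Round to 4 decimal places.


Answer: Call price = 0.0999

Derivation:
Put-call parity: C - P = S_0 * exp(-qT) - K * exp(-rT).
S_0 * exp(-qT) = 1.0200 * 0.99178394 = 1.01161962
K * exp(-rT) = 1.0500 * 0.99675528 = 1.04659304
C = P + S*exp(-qT) - K*exp(-rT)
C = 0.1349 + 1.01161962 - 1.04659304 = 0.0999


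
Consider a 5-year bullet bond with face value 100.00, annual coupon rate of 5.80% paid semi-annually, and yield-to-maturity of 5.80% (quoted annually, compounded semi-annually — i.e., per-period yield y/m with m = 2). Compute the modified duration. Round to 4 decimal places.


Answer: Modified duration = 4.2870

Derivation:
Coupon per period c = face * coupon_rate / m = 2.900000
Periods per year m = 2; per-period yield y/m = 0.029000
Number of cashflows N = 10
Cashflows (t years, CF_t, discount factor 1/(1+y/m)^(m*t), PV):
  t = 0.5000: CF_t = 2.900000, DF = 0.971817, PV = 2.818270
  t = 1.0000: CF_t = 2.900000, DF = 0.944429, PV = 2.738844
  t = 1.5000: CF_t = 2.900000, DF = 0.917812, PV = 2.661656
  t = 2.0000: CF_t = 2.900000, DF = 0.891946, PV = 2.586643
  t = 2.5000: CF_t = 2.900000, DF = 0.866808, PV = 2.513744
  t = 3.0000: CF_t = 2.900000, DF = 0.842379, PV = 2.442900
  t = 3.5000: CF_t = 2.900000, DF = 0.818639, PV = 2.374053
  t = 4.0000: CF_t = 2.900000, DF = 0.795567, PV = 2.307146
  t = 4.5000: CF_t = 2.900000, DF = 0.773146, PV = 2.242124
  t = 5.0000: CF_t = 102.900000, DF = 0.751357, PV = 77.314620
Price P = sum_t PV_t = 100.000000
First compute Macaulay numerator sum_t t * PV_t:
  t * PV_t at t = 0.5000: 1.409135
  t * PV_t at t = 1.0000: 2.738844
  t * PV_t at t = 1.5000: 3.992484
  t * PV_t at t = 2.0000: 5.173286
  t * PV_t at t = 2.5000: 6.284361
  t * PV_t at t = 3.0000: 7.328701
  t * PV_t at t = 3.5000: 8.309185
  t * PV_t at t = 4.0000: 9.228582
  t * PV_t at t = 4.5000: 10.089558
  t * PV_t at t = 5.0000: 386.573101
Macaulay duration D = 441.127237 / 100.000000 = 4.411272
Modified duration = D / (1 + y/m) = 4.411272 / (1 + 0.029000) = 4.286951
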